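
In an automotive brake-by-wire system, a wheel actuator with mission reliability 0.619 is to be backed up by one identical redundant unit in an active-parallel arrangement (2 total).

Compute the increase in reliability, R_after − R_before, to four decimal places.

R_before = 0.619
R_after = 1 − (1 − 0.619)^2 = 0.8548
ΔR = 0.8548 − 0.619 = 0.2358

0.2358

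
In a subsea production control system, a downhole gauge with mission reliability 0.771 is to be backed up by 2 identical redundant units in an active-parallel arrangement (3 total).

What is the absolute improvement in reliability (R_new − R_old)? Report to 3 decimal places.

R_before = 0.771
R_after = 1 − (1 − 0.771)^3 = 0.988
ΔR = 0.988 − 0.771 = 0.217

0.217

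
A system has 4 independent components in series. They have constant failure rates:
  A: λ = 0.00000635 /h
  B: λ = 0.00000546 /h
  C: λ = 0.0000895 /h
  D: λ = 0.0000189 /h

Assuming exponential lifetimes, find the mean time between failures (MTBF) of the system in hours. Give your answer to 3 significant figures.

8320

Series of exponential components: λ_sys = Σ λ_i
λ_sys = 0.00000635 + 0.00000546 + 0.0000895 + 0.0000189 = 1.2021e-04 /h
MTBF = 1 / λ_sys = 8320 h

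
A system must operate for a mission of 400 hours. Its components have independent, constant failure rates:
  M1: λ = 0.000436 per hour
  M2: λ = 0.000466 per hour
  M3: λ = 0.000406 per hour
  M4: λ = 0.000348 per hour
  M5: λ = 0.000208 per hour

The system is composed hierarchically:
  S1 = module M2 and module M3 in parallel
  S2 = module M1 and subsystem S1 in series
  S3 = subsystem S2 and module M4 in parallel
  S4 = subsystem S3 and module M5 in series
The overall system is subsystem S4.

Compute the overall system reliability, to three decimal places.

R(M1) = exp(−0.000436 × 400) = 0.83996
R(M2) = exp(−0.000466 × 400) = 0.82994
R(M3) = exp(−0.000406 × 400) = 0.85010
R(M4) = exp(−0.000348 × 400) = 0.87005
R(M5) = exp(−0.000208 × 400) = 0.92017
Parallel (M2 and M3): 1 − (1 − 0.82994)(1 − 0.85010) = 0.97451
Series (M1 and [0.97451]): 0.83996 × 0.97451 = 0.81855
Parallel ([0.81855] and M4): 1 − (1 − 0.81855)(1 − 0.87005) = 0.97642
Series ([0.97642] and M5): 0.97642 × 0.92017 = 0.898

0.898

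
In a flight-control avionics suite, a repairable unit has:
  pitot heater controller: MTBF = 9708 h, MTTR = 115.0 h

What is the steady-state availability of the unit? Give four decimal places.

A(pitot heater controller) = MTBF/(MTBF+MTTR) = 9708/(9708+115.0) = 0.9883

0.9883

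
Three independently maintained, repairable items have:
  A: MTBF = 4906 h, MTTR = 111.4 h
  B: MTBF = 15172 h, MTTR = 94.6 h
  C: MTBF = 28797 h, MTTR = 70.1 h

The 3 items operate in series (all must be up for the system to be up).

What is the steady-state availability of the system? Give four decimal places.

A(A) = MTBF/(MTBF+MTTR) = 4906/(4906+111.4) = 0.977797
A(B) = MTBF/(MTBF+MTTR) = 15172/(15172+94.6) = 0.993803
A(C) = MTBF/(MTBF+MTTR) = 28797/(28797+70.1) = 0.997572
Series availability: 0.977797 × 0.993803 × 0.997572 = 0.9694

0.9694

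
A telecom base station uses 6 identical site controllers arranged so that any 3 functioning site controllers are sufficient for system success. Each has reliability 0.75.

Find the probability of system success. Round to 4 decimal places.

R = Σ_{i=3}^{6} C(6,i) p^i (1−p)^{6−i} with p = 0.75
C(6,3)·0.75^3·0.25^3 = 0.131836
C(6,4)·0.75^4·0.25^2 = 0.296631
C(6,5)·0.75^5·0.25^1 = 0.355957
C(6,6)·0.75^6·0.25^0 = 0.177979
Sum = 0.9624

0.9624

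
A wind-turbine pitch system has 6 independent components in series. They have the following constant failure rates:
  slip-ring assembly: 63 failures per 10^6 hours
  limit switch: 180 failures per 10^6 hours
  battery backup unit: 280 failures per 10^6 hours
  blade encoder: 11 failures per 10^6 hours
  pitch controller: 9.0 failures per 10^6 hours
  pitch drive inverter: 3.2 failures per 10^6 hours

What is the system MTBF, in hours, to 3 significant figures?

Series of exponential components: λ_sys = Σ λ_i
λ_sys = 0.000063 + 0.00018 + 0.00028 + 0.000011 + 0.0000090 + 0.0000032 = 5.4620e-04 /h
MTBF = 1 / λ_sys = 1830 h

1830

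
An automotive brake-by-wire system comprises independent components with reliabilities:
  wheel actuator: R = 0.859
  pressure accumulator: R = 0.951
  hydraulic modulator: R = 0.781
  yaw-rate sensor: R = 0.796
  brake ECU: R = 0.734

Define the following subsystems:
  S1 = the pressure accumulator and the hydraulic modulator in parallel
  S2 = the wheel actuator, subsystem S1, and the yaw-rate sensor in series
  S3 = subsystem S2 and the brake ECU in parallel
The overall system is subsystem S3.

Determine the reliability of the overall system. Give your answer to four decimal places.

Parallel (pressure accumulator and hydraulic modulator): 1 − (1 − 0.951000)(1 − 0.781000) = 0.989269
Series (wheel actuator, [0.989269], and yaw-rate sensor): 0.859000 × 0.989269 × 0.796000 = 0.676427
Parallel ([0.676427] and brake ECU): 1 − (1 − 0.676427)(1 − 0.734000) = 0.9139

0.9139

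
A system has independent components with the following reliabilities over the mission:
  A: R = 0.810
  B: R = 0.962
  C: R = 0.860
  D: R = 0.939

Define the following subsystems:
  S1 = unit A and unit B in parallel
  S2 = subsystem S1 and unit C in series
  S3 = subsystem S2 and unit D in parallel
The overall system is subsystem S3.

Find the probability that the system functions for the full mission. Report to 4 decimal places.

0.9911

Parallel (A and B): 1 − (1 − 0.810000)(1 − 0.962000) = 0.992780
Series ([0.992780] and C): 0.992780 × 0.860000 = 0.853791
Parallel ([0.853791] and D): 1 − (1 − 0.853791)(1 − 0.939000) = 0.9911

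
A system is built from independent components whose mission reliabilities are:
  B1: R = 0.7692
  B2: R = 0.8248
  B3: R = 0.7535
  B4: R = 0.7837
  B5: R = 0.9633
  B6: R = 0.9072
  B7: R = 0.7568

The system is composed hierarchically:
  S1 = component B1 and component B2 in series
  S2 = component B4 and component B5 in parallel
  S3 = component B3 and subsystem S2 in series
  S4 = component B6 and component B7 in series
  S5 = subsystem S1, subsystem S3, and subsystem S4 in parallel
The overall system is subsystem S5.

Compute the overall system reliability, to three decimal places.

0.971

Series (B1 and B2): 0.76920 × 0.82480 = 0.63444
Parallel (B4 and B5): 1 − (1 − 0.78370)(1 − 0.96330) = 0.99206
Series (B3 and [0.99206]): 0.75350 × 0.99206 = 0.74752
Series (B6 and B7): 0.90720 × 0.75680 = 0.68657
Parallel ([0.63444], [0.74752], and [0.68657]): 1 − (1 − 0.63444)(1 − 0.74752)(1 − 0.68657) = 0.971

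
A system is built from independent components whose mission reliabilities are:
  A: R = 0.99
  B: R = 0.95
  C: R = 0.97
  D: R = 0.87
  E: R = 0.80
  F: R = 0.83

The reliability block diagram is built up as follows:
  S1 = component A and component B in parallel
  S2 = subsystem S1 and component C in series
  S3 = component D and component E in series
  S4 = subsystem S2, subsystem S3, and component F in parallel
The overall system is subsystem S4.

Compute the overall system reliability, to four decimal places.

0.9984

Parallel (A and B): 1 − (1 − 0.990000)(1 − 0.950000) = 0.999500
Series ([0.999500] and C): 0.999500 × 0.970000 = 0.969515
Series (D and E): 0.870000 × 0.800000 = 0.696000
Parallel ([0.969515], [0.696000], and F): 1 − (1 − 0.969515)(1 − 0.696000)(1 − 0.830000) = 0.9984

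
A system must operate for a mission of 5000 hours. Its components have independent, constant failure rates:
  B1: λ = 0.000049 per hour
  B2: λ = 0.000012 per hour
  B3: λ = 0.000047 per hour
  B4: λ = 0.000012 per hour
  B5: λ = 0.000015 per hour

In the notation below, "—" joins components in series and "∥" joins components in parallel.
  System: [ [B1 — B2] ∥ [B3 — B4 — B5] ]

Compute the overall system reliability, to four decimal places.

R(B1) = exp(−0.000049 × 5000) = 0.782705
R(B2) = exp(−0.000012 × 5000) = 0.941765
R(B3) = exp(−0.000047 × 5000) = 0.790571
R(B4) = exp(−0.000012 × 5000) = 0.941765
R(B5) = exp(−0.000015 × 5000) = 0.927743
Series (B1 and B2): 0.782705 × 0.941765 = 0.737124
Series (B3, B4, and B5): 0.790571 × 0.941765 × 0.927743 = 0.690734
Parallel ([0.737124] and [0.690734]): 1 − (1 − 0.737124)(1 − 0.690734) = 0.9187

0.9187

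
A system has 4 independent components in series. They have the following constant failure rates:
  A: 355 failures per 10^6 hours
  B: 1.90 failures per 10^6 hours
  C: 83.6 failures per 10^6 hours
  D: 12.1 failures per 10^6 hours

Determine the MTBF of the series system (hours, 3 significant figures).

2210

Series of exponential components: λ_sys = Σ λ_i
λ_sys = 0.000355 + 0.00000190 + 0.0000836 + 0.0000121 = 4.5260e-04 /h
MTBF = 1 / λ_sys = 2210 h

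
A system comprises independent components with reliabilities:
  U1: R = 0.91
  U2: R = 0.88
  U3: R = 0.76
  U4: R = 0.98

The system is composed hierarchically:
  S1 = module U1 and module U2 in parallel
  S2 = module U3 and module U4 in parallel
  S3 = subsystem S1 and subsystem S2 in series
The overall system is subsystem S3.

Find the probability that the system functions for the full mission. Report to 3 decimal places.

Parallel (U1 and U2): 1 − (1 − 0.91000)(1 − 0.88000) = 0.98920
Parallel (U3 and U4): 1 − (1 − 0.76000)(1 − 0.98000) = 0.99520
Series ([0.98920] and [0.99520]): 0.98920 × 0.99520 = 0.984

0.984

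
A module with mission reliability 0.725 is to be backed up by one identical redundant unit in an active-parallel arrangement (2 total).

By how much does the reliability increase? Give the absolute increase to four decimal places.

0.1994

R_before = 0.725
R_after = 1 − (1 − 0.725)^2 = 0.9244
ΔR = 0.9244 − 0.725 = 0.1994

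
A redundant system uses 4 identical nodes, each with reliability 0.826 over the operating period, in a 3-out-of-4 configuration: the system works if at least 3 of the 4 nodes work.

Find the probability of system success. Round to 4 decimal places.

0.8577

R = Σ_{i=3}^{4} C(4,i) p^i (1−p)^{4−i} with p = 0.826
C(4,3)·0.826^3·0.174^1 = 0.392238
C(4,4)·0.826^4·0.174^0 = 0.465501
Sum = 0.8577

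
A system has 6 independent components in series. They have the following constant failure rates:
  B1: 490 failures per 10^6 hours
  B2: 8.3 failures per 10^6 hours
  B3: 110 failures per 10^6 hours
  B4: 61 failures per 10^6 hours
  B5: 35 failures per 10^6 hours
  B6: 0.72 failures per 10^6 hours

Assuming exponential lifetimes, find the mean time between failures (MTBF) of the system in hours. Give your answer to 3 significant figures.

Series of exponential components: λ_sys = Σ λ_i
λ_sys = 0.00049 + 0.0000083 + 0.00011 + 0.000061 + 0.000035 + 0.00000072 = 7.0502e-04 /h
MTBF = 1 / λ_sys = 1420 h

1420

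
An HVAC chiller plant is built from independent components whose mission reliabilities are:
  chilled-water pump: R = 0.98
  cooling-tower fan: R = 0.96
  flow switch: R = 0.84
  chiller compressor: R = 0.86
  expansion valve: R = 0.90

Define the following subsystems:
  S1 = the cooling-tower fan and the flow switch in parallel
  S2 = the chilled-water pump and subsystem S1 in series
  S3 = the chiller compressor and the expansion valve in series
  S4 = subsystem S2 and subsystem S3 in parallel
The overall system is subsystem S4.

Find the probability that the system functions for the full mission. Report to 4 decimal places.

0.9941

Parallel (cooling-tower fan and flow switch): 1 − (1 − 0.960000)(1 − 0.840000) = 0.993600
Series (chilled-water pump and [0.993600]): 0.980000 × 0.993600 = 0.973728
Series (chiller compressor and expansion valve): 0.860000 × 0.900000 = 0.774000
Parallel ([0.973728] and [0.774000]): 1 − (1 − 0.973728)(1 − 0.774000) = 0.9941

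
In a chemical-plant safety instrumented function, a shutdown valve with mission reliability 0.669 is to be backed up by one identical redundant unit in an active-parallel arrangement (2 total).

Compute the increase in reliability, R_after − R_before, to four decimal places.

0.2214

R_before = 0.669
R_after = 1 − (1 − 0.669)^2 = 0.8904
ΔR = 0.8904 − 0.669 = 0.2214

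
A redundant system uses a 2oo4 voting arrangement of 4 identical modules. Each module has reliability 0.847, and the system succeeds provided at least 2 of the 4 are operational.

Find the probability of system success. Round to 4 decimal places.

R = Σ_{i=2}^{4} C(4,i) p^i (1−p)^{4−i} with p = 0.847
C(4,2)·0.847^2·0.153^2 = 0.100763
C(4,3)·0.847^3·0.153^1 = 0.371879
C(4,4)·0.847^4·0.153^0 = 0.514676
Sum = 0.9873

0.9873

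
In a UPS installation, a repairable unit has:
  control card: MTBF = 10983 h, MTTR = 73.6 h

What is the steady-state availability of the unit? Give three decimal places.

0.993

A(control card) = MTBF/(MTBF+MTTR) = 10983/(10983+73.6) = 0.993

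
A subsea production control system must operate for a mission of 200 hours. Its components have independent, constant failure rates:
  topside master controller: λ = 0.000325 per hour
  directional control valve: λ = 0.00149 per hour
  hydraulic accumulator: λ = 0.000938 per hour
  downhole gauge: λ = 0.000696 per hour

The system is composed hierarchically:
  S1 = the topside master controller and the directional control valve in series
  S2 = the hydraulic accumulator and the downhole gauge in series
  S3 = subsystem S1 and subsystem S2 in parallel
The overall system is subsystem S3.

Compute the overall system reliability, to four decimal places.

R(topside master controller) = exp(−0.000325 × 200) = 0.937067
R(directional control valve) = exp(−0.00149 × 200) = 0.742301
R(hydraulic accumulator) = exp(−0.000938 × 200) = 0.828946
R(downhole gauge) = exp(−0.000696 × 200) = 0.870054
Series (topside master controller and directional control valve): 0.937067 × 0.742301 = 0.695586
Series (hydraulic accumulator and downhole gauge): 0.828946 × 0.870054 = 0.721228
Parallel ([0.695586] and [0.721228]): 1 − (1 − 0.695586)(1 − 0.721228) = 0.9151

0.9151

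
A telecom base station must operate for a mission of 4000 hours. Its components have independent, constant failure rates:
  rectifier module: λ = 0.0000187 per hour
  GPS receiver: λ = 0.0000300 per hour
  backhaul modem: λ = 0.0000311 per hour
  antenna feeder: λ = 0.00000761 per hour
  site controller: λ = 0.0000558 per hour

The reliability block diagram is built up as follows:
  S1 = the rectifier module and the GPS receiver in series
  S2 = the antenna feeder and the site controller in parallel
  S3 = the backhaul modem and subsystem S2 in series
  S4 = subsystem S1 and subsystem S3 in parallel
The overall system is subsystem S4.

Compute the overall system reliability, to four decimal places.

0.9784

R(rectifier module) = exp(−0.0000187 × 4000) = 0.927929
R(GPS receiver) = exp(−0.0000300 × 4000) = 0.886920
R(backhaul modem) = exp(−0.0000311 × 4000) = 0.883027
R(antenna feeder) = exp(−0.00000761 × 4000) = 0.970019
R(site controller) = exp(−0.0000558 × 4000) = 0.799955
Series (rectifier module and GPS receiver): 0.927929 × 0.886920 = 0.822999
Parallel (antenna feeder and site controller): 1 − (1 − 0.970019)(1 − 0.799955) = 0.994002
Series (backhaul modem and [0.994002]): 0.883027 × 0.994002 = 0.877731
Parallel ([0.822999] and [0.877731]): 1 − (1 − 0.822999)(1 − 0.877731) = 0.9784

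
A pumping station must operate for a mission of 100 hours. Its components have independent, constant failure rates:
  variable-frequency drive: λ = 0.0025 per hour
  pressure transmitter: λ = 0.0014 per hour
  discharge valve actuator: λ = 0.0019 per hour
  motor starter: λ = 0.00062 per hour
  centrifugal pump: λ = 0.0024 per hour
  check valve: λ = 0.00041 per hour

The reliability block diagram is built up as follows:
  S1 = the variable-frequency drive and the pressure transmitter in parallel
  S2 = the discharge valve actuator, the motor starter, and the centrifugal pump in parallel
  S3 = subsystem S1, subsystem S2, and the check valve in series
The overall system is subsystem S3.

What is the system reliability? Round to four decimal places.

R(variable-frequency drive) = exp(−0.0025 × 100) = 0.778801
R(pressure transmitter) = exp(−0.0014 × 100) = 0.869358
R(discharge valve actuator) = exp(−0.0019 × 100) = 0.826959
R(motor starter) = exp(−0.00062 × 100) = 0.939883
R(centrifugal pump) = exp(−0.0024 × 100) = 0.786628
R(check valve) = exp(−0.00041 × 100) = 0.959829
Parallel (variable-frequency drive and pressure transmitter): 1 − (1 − 0.778801)(1 − 0.869358) = 0.971102
Parallel (discharge valve actuator, motor starter, and centrifugal pump): 1 − (1 − 0.826959)(1 − 0.939883)(1 − 0.786628) = 0.997780
Series ([0.971102], [0.997780], and check valve): 0.971102 × 0.997780 × 0.959829 = 0.9300

0.9300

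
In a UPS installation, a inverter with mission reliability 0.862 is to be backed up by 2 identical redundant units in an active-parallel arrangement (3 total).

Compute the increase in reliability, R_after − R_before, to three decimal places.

0.135

R_before = 0.862
R_after = 1 − (1 − 0.862)^3 = 0.997
ΔR = 0.997 − 0.862 = 0.135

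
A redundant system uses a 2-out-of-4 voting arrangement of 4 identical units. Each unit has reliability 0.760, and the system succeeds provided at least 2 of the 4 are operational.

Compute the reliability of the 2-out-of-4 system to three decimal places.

R = Σ_{i=2}^{4} C(4,i) p^i (1−p)^{4−i} with p = 0.760
C(4,2)·0.760^2·0.240^2 = 0.19962
C(4,3)·0.760^3·0.240^1 = 0.42142
C(4,4)·0.760^4·0.240^0 = 0.33362
Sum = 0.955

0.955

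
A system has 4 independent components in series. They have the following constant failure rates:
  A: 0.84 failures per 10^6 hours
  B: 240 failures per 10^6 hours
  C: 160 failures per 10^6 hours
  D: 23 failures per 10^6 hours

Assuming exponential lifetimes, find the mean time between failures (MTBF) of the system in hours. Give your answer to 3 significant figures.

2360

Series of exponential components: λ_sys = Σ λ_i
λ_sys = 0.00000084 + 0.00024 + 0.00016 + 0.000023 = 4.2384e-04 /h
MTBF = 1 / λ_sys = 2360 h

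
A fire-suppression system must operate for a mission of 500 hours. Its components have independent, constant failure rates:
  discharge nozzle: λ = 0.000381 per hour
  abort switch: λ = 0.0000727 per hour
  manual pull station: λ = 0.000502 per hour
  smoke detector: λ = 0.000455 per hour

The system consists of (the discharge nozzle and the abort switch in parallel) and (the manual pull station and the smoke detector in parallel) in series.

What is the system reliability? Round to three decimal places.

0.949

R(discharge nozzle) = exp(−0.000381 × 500) = 0.82655
R(abort switch) = exp(−0.0000727 × 500) = 0.96430
R(manual pull station) = exp(−0.000502 × 500) = 0.77802
R(smoke detector) = exp(−0.000455 × 500) = 0.79652
Parallel (discharge nozzle and abort switch): 1 − (1 − 0.82655)(1 − 0.96430) = 0.99381
Parallel (manual pull station and smoke detector): 1 − (1 − 0.77802)(1 − 0.79652) = 0.95483
Series ([0.99381] and [0.95483]): 0.99381 × 0.95483 = 0.949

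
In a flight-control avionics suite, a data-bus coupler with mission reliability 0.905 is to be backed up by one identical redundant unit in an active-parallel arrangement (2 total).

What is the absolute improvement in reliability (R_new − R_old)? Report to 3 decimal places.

0.086

R_before = 0.905
R_after = 1 − (1 − 0.905)^2 = 0.991
ΔR = 0.991 − 0.905 = 0.086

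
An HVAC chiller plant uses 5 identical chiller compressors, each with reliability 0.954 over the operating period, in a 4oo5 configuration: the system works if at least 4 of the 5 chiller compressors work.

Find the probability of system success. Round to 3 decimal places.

0.981

R = Σ_{i=4}^{5} C(5,i) p^i (1−p)^{5−i} with p = 0.954
C(5,4)·0.954^4·0.046^1 = 0.19051
C(5,5)·0.954^5·0.046^0 = 0.79021
Sum = 0.981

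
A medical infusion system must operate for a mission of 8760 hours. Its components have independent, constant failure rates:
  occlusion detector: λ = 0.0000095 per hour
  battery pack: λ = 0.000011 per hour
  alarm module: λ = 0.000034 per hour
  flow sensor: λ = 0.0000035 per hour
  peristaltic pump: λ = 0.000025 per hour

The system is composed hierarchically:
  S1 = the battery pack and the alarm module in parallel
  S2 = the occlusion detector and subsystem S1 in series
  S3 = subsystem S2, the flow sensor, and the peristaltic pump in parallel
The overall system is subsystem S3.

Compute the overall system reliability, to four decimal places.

0.9994

R(occlusion detector) = exp(−0.0000095 × 8760) = 0.920149
R(battery pack) = exp(−0.000011 × 8760) = 0.908137
R(alarm module) = exp(−0.000034 × 8760) = 0.742420
R(flow sensor) = exp(−0.0000035 × 8760) = 0.969805
R(peristaltic pump) = exp(−0.000025 × 8760) = 0.803322
Parallel (battery pack and alarm module): 1 − (1 − 0.908137)(1 − 0.742420) = 0.976338
Series (occlusion detector and [0.976338]): 0.920149 × 0.976338 = 0.898376
Parallel ([0.898376], flow sensor, and peristaltic pump): 1 − (1 − 0.898376)(1 − 0.969805)(1 − 0.803322) = 0.9994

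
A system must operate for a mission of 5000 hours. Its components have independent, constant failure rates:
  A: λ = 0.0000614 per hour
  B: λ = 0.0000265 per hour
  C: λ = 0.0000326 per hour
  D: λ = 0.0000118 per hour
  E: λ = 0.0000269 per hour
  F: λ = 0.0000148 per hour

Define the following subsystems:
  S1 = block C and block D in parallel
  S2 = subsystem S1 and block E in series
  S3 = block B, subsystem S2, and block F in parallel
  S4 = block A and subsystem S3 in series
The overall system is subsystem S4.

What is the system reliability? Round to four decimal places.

0.7348

R(A) = exp(−0.0000614 × 5000) = 0.735651
R(B) = exp(−0.0000265 × 5000) = 0.875903
R(C) = exp(−0.0000326 × 5000) = 0.849591
R(D) = exp(−0.0000118 × 5000) = 0.942707
R(E) = exp(−0.0000269 × 5000) = 0.874153
R(F) = exp(−0.0000148 × 5000) = 0.928672
Parallel (C and D): 1 − (1 − 0.849591)(1 − 0.942707) = 0.991383
Series ([0.991383] and E): 0.991383 × 0.874153 = 0.866620
Parallel (B, [0.866620], and F): 1 − (1 − 0.875903)(1 − 0.866620)(1 − 0.928672) = 0.998819
Series (A and [0.998819]): 0.735651 × 0.998819 = 0.7348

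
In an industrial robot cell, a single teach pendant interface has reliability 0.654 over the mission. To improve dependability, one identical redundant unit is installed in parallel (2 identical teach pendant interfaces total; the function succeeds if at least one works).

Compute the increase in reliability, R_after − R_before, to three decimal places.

0.226

R_before = 0.654
R_after = 1 − (1 − 0.654)^2 = 0.880
ΔR = 0.880 − 0.654 = 0.226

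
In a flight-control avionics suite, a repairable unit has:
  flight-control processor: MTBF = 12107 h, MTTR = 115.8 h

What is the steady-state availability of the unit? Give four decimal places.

A(flight-control processor) = MTBF/(MTBF+MTTR) = 12107/(12107+115.8) = 0.9905

0.9905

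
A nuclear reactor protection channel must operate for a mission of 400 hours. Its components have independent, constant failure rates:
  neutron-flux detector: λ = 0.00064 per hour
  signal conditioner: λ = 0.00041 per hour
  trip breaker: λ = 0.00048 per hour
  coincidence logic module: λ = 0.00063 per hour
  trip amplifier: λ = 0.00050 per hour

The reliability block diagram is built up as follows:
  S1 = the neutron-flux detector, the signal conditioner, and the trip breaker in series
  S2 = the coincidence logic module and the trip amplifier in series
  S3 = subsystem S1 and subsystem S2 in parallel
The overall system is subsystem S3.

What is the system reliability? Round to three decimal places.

0.834

R(neutron-flux detector) = exp(−0.00064 × 400) = 0.77414
R(signal conditioner) = exp(−0.00041 × 400) = 0.84874
R(trip breaker) = exp(−0.00048 × 400) = 0.82531
R(coincidence logic module) = exp(−0.00063 × 400) = 0.77724
R(trip amplifier) = exp(−0.00050 × 400) = 0.81873
Series (neutron-flux detector, signal conditioner, and trip breaker): 0.77414 × 0.84874 × 0.82531 = 0.54226
Series (coincidence logic module and trip amplifier): 0.77724 × 0.81873 = 0.63635
Parallel ([0.54226] and [0.63635]): 1 − (1 − 0.54226)(1 − 0.63635) = 0.834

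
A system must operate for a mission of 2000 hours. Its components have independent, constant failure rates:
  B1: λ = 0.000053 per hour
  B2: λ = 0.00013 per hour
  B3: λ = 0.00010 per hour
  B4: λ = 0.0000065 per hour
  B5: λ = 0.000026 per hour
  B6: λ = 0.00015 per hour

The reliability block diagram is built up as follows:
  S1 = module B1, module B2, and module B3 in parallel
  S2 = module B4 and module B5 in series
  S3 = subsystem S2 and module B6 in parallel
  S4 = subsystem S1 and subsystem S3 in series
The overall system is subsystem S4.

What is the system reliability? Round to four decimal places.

R(B1) = exp(−0.000053 × 2000) = 0.899425
R(B2) = exp(−0.00013 × 2000) = 0.771052
R(B3) = exp(−0.00010 × 2000) = 0.818731
R(B4) = exp(−0.0000065 × 2000) = 0.987084
R(B5) = exp(−0.000026 × 2000) = 0.949329
R(B6) = exp(−0.00015 × 2000) = 0.740818
Parallel (B1, B2, and B3): 1 − (1 − 0.899425)(1 − 0.771052)(1 − 0.818731) = 0.995826
Series (B4 and B5): 0.987084 × 0.949329 = 0.937067
Parallel ([0.937067] and B6): 1 − (1 − 0.937067)(1 − 0.740818) = 0.983689
Series ([0.995826] and [0.983689]): 0.995826 × 0.983689 = 0.9796

0.9796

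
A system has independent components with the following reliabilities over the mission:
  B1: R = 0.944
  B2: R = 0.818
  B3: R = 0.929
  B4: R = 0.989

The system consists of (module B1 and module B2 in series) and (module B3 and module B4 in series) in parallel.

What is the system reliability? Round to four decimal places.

0.9815

Series (B1 and B2): 0.944000 × 0.818000 = 0.772192
Series (B3 and B4): 0.929000 × 0.989000 = 0.918781
Parallel ([0.772192] and [0.918781]): 1 − (1 − 0.772192)(1 − 0.918781) = 0.9815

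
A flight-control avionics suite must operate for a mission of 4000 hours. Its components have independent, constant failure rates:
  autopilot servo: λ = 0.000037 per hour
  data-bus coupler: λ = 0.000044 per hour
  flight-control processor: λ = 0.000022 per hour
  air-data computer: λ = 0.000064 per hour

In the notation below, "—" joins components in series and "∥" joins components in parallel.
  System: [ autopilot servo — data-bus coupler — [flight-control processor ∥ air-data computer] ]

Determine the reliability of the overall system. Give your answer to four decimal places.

0.7095

R(autopilot servo) = exp(−0.000037 × 4000) = 0.862431
R(data-bus coupler) = exp(−0.000044 × 4000) = 0.838618
R(flight-control processor) = exp(−0.000022 × 4000) = 0.915761
R(air-data computer) = exp(−0.000064 × 4000) = 0.774142
Parallel (flight-control processor and air-data computer): 1 − (1 − 0.915761)(1 − 0.774142) = 0.980974
Series (autopilot servo, data-bus coupler, and [0.980974]): 0.862431 × 0.838618 × 0.980974 = 0.7095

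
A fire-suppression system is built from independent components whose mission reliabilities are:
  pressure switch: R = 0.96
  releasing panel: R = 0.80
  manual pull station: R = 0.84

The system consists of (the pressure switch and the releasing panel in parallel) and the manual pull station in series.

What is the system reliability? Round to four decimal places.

0.8333

Parallel (pressure switch and releasing panel): 1 − (1 − 0.960000)(1 − 0.800000) = 0.992000
Series ([0.992000] and manual pull station): 0.992000 × 0.840000 = 0.8333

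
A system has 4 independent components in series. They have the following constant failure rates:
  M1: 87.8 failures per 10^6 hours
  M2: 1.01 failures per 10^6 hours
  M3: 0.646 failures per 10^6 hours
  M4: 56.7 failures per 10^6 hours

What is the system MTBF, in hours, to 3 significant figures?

Series of exponential components: λ_sys = Σ λ_i
λ_sys = 0.0000878 + 0.00000101 + 0.000000646 + 0.0000567 = 1.4616e-04 /h
MTBF = 1 / λ_sys = 6840 h

6840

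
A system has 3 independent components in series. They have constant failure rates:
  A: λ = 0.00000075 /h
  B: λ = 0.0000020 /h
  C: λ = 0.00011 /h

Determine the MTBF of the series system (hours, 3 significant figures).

8870

Series of exponential components: λ_sys = Σ λ_i
λ_sys = 0.00000075 + 0.0000020 + 0.00011 = 1.1275e-04 /h
MTBF = 1 / λ_sys = 8870 h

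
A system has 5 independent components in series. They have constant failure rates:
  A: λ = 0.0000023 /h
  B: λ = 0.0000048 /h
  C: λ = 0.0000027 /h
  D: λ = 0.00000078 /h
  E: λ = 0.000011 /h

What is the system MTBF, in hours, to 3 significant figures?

Series of exponential components: λ_sys = Σ λ_i
λ_sys = 0.0000023 + 0.0000048 + 0.0000027 + 0.00000078 + 0.000011 = 2.1580e-05 /h
MTBF = 1 / λ_sys = 46300 h

46300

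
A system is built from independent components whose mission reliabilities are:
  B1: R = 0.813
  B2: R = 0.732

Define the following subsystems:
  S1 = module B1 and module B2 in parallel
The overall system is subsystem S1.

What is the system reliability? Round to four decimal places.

Parallel (B1 and B2): 1 − (1 − 0.813000)(1 − 0.732000) = 0.9499

0.9499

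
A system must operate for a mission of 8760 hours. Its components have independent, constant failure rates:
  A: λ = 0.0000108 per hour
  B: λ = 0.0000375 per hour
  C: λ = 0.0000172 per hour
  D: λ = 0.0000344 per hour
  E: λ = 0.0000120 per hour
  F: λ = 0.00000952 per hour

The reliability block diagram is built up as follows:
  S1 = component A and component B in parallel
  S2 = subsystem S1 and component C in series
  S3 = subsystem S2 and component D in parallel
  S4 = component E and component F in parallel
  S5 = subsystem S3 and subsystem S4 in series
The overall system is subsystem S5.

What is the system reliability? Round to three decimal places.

R(A) = exp(−0.0000108 × 8760) = 0.90973
R(B) = exp(−0.0000375 × 8760) = 0.72000
R(C) = exp(−0.0000172 × 8760) = 0.86013
R(D) = exp(−0.0000344 × 8760) = 0.73982
R(E) = exp(−0.0000120 × 8760) = 0.90022
R(F) = exp(−0.00000952 × 8760) = 0.91999
Parallel (A and B): 1 − (1 − 0.90973)(1 − 0.72000) = 0.97472
Series ([0.97472] and C): 0.97472 × 0.86013 = 0.83839
Parallel ([0.83839] and D): 1 − (1 − 0.83839)(1 − 0.73982) = 0.95795
Parallel (E and F): 1 − (1 − 0.90022)(1 − 0.91999) = 0.99202
Series ([0.95795] and [0.99202]): 0.95795 × 0.99202 = 0.950

0.950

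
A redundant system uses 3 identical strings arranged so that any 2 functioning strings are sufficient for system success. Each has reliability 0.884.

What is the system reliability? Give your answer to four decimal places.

R = Σ_{i=2}^{3} C(3,i) p^i (1−p)^{3−i} with p = 0.884
C(3,2)·0.884^2·0.116^1 = 0.271947
C(3,3)·0.884^3·0.116^0 = 0.690807
Sum = 0.9628

0.9628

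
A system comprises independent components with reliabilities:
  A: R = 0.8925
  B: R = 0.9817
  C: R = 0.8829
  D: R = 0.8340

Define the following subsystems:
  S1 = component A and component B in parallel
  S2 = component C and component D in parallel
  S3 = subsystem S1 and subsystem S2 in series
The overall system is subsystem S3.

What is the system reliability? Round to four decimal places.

Parallel (A and B): 1 − (1 − 0.892500)(1 − 0.981700) = 0.998033
Parallel (C and D): 1 − (1 − 0.882900)(1 − 0.834000) = 0.980561
Series ([0.998033] and [0.980561]): 0.998033 × 0.980561 = 0.9786

0.9786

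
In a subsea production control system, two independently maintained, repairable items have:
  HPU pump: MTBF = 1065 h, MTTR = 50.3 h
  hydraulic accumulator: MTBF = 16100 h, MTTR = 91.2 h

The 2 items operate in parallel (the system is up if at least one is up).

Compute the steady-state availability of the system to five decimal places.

0.99975

A(HPU pump) = MTBF/(MTBF+MTTR) = 1065/(1065+50.3) = 0.954900
A(hydraulic accumulator) = MTBF/(MTBF+MTTR) = 16100/(16100+91.2) = 0.994367
Parallel availability: 1 − (1 − 0.954900)(1 − 0.994367) = 0.99975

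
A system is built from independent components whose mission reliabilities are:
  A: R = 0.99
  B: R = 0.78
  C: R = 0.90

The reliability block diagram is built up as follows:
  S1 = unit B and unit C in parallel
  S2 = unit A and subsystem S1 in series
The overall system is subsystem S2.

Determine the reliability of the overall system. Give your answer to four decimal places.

Parallel (B and C): 1 − (1 − 0.780000)(1 − 0.900000) = 0.978000
Series (A and [0.978000]): 0.990000 × 0.978000 = 0.9682

0.9682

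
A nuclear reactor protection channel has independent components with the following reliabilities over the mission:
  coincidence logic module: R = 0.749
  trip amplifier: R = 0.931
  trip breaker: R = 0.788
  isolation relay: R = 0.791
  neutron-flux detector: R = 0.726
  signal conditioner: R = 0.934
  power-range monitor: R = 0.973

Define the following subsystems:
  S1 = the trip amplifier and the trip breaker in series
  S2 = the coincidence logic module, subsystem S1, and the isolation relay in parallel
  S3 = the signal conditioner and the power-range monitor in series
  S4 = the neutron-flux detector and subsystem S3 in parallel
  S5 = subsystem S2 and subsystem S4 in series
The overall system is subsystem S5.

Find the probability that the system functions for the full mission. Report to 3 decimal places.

Series (trip amplifier and trip breaker): 0.93100 × 0.78800 = 0.73363
Parallel (coincidence logic module, [0.73363], and isolation relay): 1 − (1 − 0.74900)(1 − 0.73363)(1 − 0.79100) = 0.98603
Series (signal conditioner and power-range monitor): 0.93400 × 0.97300 = 0.90878
Parallel (neutron-flux detector and [0.90878]): 1 − (1 − 0.72600)(1 − 0.90878) = 0.97501
Series ([0.98603] and [0.97501]): 0.98603 × 0.97501 = 0.961

0.961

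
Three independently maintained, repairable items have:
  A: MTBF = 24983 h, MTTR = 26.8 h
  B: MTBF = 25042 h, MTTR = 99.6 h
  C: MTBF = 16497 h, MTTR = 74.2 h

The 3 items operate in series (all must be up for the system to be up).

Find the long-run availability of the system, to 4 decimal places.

A(A) = MTBF/(MTBF+MTTR) = 24983/(24983+26.8) = 0.998928
A(B) = MTBF/(MTBF+MTTR) = 25042/(25042+99.6) = 0.996038
A(C) = MTBF/(MTBF+MTTR) = 16497/(16497+74.2) = 0.995522
Series availability: 0.998928 × 0.996038 × 0.995522 = 0.9905

0.9905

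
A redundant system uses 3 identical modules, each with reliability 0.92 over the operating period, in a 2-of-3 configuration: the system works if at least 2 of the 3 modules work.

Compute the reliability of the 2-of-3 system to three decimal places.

R = Σ_{i=2}^{3} C(3,i) p^i (1−p)^{3−i} with p = 0.92
C(3,2)·0.92^2·0.08^1 = 0.20314
C(3,3)·0.92^3·0.08^0 = 0.77869
Sum = 0.982

0.982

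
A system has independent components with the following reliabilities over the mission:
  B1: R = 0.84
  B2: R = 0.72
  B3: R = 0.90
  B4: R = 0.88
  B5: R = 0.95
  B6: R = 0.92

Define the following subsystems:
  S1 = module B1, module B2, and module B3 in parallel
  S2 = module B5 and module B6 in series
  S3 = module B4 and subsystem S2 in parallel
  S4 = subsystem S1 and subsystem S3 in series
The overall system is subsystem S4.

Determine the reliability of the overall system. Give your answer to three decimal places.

Parallel (B1, B2, and B3): 1 − (1 − 0.84000)(1 − 0.72000)(1 − 0.90000) = 0.99552
Series (B5 and B6): 0.95000 × 0.92000 = 0.87400
Parallel (B4 and [0.87400]): 1 − (1 − 0.88000)(1 − 0.87400) = 0.98488
Series ([0.99552] and [0.98488]): 0.99552 × 0.98488 = 0.980

0.980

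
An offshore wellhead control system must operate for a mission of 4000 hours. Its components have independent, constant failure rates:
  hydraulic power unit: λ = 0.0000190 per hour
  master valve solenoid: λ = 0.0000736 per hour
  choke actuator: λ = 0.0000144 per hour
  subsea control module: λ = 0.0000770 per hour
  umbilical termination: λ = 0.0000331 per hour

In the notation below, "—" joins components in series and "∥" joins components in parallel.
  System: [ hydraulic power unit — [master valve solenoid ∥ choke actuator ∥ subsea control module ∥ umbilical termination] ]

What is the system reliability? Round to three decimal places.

0.926

R(hydraulic power unit) = exp(−0.0000190 × 4000) = 0.92682
R(master valve solenoid) = exp(−0.0000736 × 4000) = 0.74498
R(choke actuator) = exp(−0.0000144 × 4000) = 0.94403
R(subsea control module) = exp(−0.0000770 × 4000) = 0.73492
R(umbilical termination) = exp(−0.0000331 × 4000) = 0.87599
Parallel (master valve solenoid, choke actuator, subsea control module, and umbilical termination): 1 − (1 − 0.74498)(1 − 0.94403)(1 − 0.73492)(1 − 0.87599) = 0.99953
Series (hydraulic power unit and [0.99953]): 0.92682 × 0.99953 = 0.926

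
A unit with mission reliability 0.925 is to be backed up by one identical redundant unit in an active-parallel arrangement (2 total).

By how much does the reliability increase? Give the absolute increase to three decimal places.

0.069

R_before = 0.925
R_after = 1 − (1 − 0.925)^2 = 0.994
ΔR = 0.994 − 0.925 = 0.069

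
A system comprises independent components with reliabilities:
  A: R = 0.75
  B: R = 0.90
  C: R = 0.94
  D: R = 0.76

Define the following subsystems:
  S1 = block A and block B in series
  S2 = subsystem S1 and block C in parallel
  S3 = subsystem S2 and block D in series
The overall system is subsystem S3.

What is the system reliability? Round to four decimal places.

0.7452

Series (A and B): 0.750000 × 0.900000 = 0.675000
Parallel ([0.675000] and C): 1 − (1 − 0.675000)(1 − 0.940000) = 0.980500
Series ([0.980500] and D): 0.980500 × 0.760000 = 0.7452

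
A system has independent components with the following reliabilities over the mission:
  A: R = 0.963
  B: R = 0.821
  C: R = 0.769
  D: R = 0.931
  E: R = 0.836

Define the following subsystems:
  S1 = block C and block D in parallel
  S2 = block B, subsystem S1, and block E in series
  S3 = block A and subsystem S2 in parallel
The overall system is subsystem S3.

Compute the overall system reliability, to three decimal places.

Parallel (C and D): 1 − (1 − 0.76900)(1 − 0.93100) = 0.98406
Series (B, [0.98406], and E): 0.82100 × 0.98406 × 0.83600 = 0.67542
Parallel (A and [0.67542]): 1 − (1 − 0.96300)(1 − 0.67542) = 0.988

0.988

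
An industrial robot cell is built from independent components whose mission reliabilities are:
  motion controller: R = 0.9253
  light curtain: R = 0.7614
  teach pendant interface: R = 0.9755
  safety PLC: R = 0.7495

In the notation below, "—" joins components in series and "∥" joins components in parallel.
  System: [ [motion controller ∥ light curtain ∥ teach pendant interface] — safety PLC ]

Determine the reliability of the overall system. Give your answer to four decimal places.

0.7492

Parallel (motion controller, light curtain, and teach pendant interface): 1 − (1 − 0.925300)(1 − 0.761400)(1 − 0.975500) = 0.999563
Series ([0.999563] and safety PLC): 0.999563 × 0.749500 = 0.7492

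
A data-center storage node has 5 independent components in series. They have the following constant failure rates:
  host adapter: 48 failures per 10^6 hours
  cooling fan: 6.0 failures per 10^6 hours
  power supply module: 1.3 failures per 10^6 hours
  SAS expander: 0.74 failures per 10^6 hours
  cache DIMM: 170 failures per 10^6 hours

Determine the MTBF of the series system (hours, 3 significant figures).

4420

Series of exponential components: λ_sys = Σ λ_i
λ_sys = 0.000048 + 0.0000060 + 0.0000013 + 0.00000074 + 0.00017 = 2.2604e-04 /h
MTBF = 1 / λ_sys = 4420 h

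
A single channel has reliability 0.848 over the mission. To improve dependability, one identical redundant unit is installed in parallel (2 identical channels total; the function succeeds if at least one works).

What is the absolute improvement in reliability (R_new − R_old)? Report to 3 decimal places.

R_before = 0.848
R_after = 1 − (1 − 0.848)^2 = 0.977
ΔR = 0.977 − 0.848 = 0.129

0.129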